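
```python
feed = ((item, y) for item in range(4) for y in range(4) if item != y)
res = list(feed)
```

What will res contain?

Step 1: Nested generator over range(4) x range(4) where item != y:
  (0, 0): excluded (item == y)
  (0, 1): included
  (0, 2): included
  (0, 3): included
  (1, 0): included
  (1, 1): excluded (item == y)
  (1, 2): included
  (1, 3): included
  (2, 0): included
  (2, 1): included
  (2, 2): excluded (item == y)
  (2, 3): included
  (3, 0): included
  (3, 1): included
  (3, 2): included
  (3, 3): excluded (item == y)
Therefore res = [(0, 1), (0, 2), (0, 3), (1, 0), (1, 2), (1, 3), (2, 0), (2, 1), (2, 3), (3, 0), (3, 1), (3, 2)].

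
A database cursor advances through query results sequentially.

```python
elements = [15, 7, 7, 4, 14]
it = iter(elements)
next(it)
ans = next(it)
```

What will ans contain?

Step 1: Create iterator over [15, 7, 7, 4, 14].
Step 2: next() consumes 15.
Step 3: next() returns 7.
Therefore ans = 7.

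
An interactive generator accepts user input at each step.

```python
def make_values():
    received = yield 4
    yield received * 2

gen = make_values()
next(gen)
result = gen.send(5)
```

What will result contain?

Step 1: next(gen) advances to first yield, producing 4.
Step 2: send(5) resumes, received = 5.
Step 3: yield received * 2 = 5 * 2 = 10.
Therefore result = 10.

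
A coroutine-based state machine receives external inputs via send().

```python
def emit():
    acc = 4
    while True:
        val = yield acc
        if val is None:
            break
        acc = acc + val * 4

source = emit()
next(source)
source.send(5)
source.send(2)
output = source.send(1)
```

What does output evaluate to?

Step 1: next() -> yield acc=4.
Step 2: send(5) -> val=5, acc = 4 + 5*4 = 24, yield 24.
Step 3: send(2) -> val=2, acc = 24 + 2*4 = 32, yield 32.
Step 4: send(1) -> val=1, acc = 32 + 1*4 = 36, yield 36.
Therefore output = 36.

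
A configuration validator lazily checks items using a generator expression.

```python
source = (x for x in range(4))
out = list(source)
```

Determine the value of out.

Step 1: Generator expression iterates range(4): [0, 1, 2, 3].
Step 2: list() collects all values.
Therefore out = [0, 1, 2, 3].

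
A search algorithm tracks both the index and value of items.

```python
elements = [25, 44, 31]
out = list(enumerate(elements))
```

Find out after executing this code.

Step 1: enumerate pairs each element with its index:
  (0, 25)
  (1, 44)
  (2, 31)
Therefore out = [(0, 25), (1, 44), (2, 31)].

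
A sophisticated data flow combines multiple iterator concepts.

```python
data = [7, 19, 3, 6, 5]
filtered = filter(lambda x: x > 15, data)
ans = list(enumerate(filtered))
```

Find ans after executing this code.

Step 1: Filter [7, 19, 3, 6, 5] for > 15: [19].
Step 2: enumerate re-indexes from 0: [(0, 19)].
Therefore ans = [(0, 19)].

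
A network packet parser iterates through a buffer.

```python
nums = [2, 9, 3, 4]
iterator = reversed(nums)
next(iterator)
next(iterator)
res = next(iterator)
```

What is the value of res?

Step 1: reversed([2, 9, 3, 4]) gives iterator: [4, 3, 9, 2].
Step 2: First next() = 4, second next() = 3.
Step 3: Third next() = 9.
Therefore res = 9.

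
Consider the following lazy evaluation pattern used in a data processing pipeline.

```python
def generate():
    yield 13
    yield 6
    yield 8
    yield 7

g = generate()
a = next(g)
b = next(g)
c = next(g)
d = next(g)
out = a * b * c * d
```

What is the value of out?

Step 1: Create generator and consume all values:
  a = next(g) = 13
  b = next(g) = 6
  c = next(g) = 8
  d = next(g) = 7
Step 2: out = 13 * 6 * 8 * 7 = 4368.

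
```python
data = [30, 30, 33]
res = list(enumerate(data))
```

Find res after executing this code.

Step 1: enumerate pairs each element with its index:
  (0, 30)
  (1, 30)
  (2, 33)
Therefore res = [(0, 30), (1, 30), (2, 33)].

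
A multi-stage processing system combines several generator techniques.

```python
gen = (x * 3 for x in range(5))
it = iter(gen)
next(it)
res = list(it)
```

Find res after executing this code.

Step 1: Generator produces [0, 3, 6, 9, 12].
Step 2: next(it) consumes first element (0).
Step 3: list(it) collects remaining: [3, 6, 9, 12].
Therefore res = [3, 6, 9, 12].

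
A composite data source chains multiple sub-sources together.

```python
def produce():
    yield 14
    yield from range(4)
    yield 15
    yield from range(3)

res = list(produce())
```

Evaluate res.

Step 1: Trace yields in order:
  yield 14
  yield 0
  yield 1
  yield 2
  yield 3
  yield 15
  yield 0
  yield 1
  yield 2
Therefore res = [14, 0, 1, 2, 3, 15, 0, 1, 2].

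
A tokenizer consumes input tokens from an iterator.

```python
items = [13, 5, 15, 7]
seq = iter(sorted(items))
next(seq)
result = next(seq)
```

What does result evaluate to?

Step 1: sorted([13, 5, 15, 7]) = [5, 7, 13, 15].
Step 2: Create iterator and skip 1 elements.
Step 3: next() returns 7.
Therefore result = 7.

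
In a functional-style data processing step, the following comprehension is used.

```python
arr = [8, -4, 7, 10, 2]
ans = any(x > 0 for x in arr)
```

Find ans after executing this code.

Step 1: Check x > 0 for each element in [8, -4, 7, 10, 2]:
  8 > 0: True
  -4 > 0: False
  7 > 0: True
  10 > 0: True
  2 > 0: True
Step 2: any() returns True.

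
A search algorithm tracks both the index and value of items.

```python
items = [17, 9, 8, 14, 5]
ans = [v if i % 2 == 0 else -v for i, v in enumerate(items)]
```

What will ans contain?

Step 1: For each (i, v), keep v if i is even, negate if odd:
  i=0 (even): keep 17
  i=1 (odd): negate to -9
  i=2 (even): keep 8
  i=3 (odd): negate to -14
  i=4 (even): keep 5
Therefore ans = [17, -9, 8, -14, 5].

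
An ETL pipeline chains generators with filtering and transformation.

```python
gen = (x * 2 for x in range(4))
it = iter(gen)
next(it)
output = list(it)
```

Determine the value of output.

Step 1: Generator produces [0, 2, 4, 6].
Step 2: next(it) consumes first element (0).
Step 3: list(it) collects remaining: [2, 4, 6].
Therefore output = [2, 4, 6].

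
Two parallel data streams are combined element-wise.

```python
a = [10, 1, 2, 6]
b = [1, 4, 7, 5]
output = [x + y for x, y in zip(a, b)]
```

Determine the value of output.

Step 1: Add corresponding elements:
  10 + 1 = 11
  1 + 4 = 5
  2 + 7 = 9
  6 + 5 = 11
Therefore output = [11, 5, 9, 11].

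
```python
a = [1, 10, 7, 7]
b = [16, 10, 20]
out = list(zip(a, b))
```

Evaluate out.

Step 1: zip stops at shortest (len(a)=4, len(b)=3):
  Index 0: (1, 16)
  Index 1: (10, 10)
  Index 2: (7, 20)
Step 2: Last element of a (7) has no pair, dropped.
Therefore out = [(1, 16), (10, 10), (7, 20)].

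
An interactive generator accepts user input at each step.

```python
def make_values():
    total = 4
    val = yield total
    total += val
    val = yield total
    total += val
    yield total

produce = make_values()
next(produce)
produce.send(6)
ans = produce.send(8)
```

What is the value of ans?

Step 1: next() -> yield total=4.
Step 2: send(6) -> val=6, total = 4+6 = 10, yield 10.
Step 3: send(8) -> val=8, total = 10+8 = 18, yield 18.
Therefore ans = 18.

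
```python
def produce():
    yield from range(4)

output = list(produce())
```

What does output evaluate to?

Step 1: yield from delegates to the iterable, yielding each element.
Step 2: Collected values: [0, 1, 2, 3].
Therefore output = [0, 1, 2, 3].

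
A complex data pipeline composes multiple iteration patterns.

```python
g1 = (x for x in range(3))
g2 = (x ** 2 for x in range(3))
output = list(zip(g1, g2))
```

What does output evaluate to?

Step 1: g1 produces [0, 1, 2].
Step 2: g2 produces [0, 1, 4].
Step 3: zip pairs them: [(0, 0), (1, 1), (2, 4)].
Therefore output = [(0, 0), (1, 1), (2, 4)].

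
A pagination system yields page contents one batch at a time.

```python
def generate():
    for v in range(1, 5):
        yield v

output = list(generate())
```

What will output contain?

Step 1: The generator yields each value from range(1, 5).
Step 2: list() consumes all yields: [1, 2, 3, 4].
Therefore output = [1, 2, 3, 4].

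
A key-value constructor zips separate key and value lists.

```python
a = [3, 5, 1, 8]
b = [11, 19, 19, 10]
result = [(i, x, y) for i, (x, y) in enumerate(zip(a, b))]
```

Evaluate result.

Step 1: enumerate(zip(a, b)) gives index with paired elements:
  i=0: (3, 11)
  i=1: (5, 19)
  i=2: (1, 19)
  i=3: (8, 10)
Therefore result = [(0, 3, 11), (1, 5, 19), (2, 1, 19), (3, 8, 10)].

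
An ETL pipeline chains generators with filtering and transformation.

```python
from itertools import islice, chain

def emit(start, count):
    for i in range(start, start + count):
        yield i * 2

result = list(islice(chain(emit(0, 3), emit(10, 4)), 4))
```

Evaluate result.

Step 1: emit(0, 3) yields [0, 2, 4].
Step 2: emit(10, 4) yields [20, 22, 24, 26].
Step 3: chain concatenates: [0, 2, 4, 20, 22, 24, 26].
Step 4: islice takes first 4: [0, 2, 4, 20].
Therefore result = [0, 2, 4, 20].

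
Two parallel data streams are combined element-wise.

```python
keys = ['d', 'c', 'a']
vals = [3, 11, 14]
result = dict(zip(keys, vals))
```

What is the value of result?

Step 1: zip pairs keys with values:
  'd' -> 3
  'c' -> 11
  'a' -> 14
Therefore result = {'d': 3, 'c': 11, 'a': 14}.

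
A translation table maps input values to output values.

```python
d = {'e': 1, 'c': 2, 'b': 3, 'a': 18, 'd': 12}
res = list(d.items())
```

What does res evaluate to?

Step 1: d.items() returns (key, value) pairs in insertion order.
Therefore res = [('e', 1), ('c', 2), ('b', 3), ('a', 18), ('d', 12)].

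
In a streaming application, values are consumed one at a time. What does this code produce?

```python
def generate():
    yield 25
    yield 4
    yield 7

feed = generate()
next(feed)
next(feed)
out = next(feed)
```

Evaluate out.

Step 1: generate() creates a generator.
Step 2: next(feed) yields 25 (consumed and discarded).
Step 3: next(feed) yields 4 (consumed and discarded).
Step 4: next(feed) yields 7, assigned to out.
Therefore out = 7.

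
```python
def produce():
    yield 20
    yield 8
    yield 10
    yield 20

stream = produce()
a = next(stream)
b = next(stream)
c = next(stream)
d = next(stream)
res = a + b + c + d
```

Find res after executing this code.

Step 1: Create generator and consume all values:
  a = next(stream) = 20
  b = next(stream) = 8
  c = next(stream) = 10
  d = next(stream) = 20
Step 2: res = 20 + 8 + 10 + 20 = 58.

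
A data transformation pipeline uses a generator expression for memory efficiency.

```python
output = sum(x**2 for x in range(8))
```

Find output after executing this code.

Step 1: Compute x**2 for each x in range(8):
  x=0: 0**2 = 0
  x=1: 1**2 = 1
  x=2: 2**2 = 4
  x=3: 3**2 = 9
  x=4: 4**2 = 16
  x=5: 5**2 = 25
  x=6: 6**2 = 36
  x=7: 7**2 = 49
Step 2: sum = 0 + 1 + 4 + 9 + 16 + 25 + 36 + 49 = 140.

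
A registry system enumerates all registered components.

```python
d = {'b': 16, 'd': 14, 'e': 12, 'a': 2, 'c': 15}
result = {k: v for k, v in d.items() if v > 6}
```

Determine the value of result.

Step 1: Filter items where value > 6:
  'b': 16 > 6: kept
  'd': 14 > 6: kept
  'e': 12 > 6: kept
  'a': 2 <= 6: removed
  'c': 15 > 6: kept
Therefore result = {'b': 16, 'd': 14, 'e': 12, 'c': 15}.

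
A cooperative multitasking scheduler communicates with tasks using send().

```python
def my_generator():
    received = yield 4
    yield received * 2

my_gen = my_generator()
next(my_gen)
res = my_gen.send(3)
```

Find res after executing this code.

Step 1: next(my_gen) advances to first yield, producing 4.
Step 2: send(3) resumes, received = 3.
Step 3: yield received * 2 = 3 * 2 = 6.
Therefore res = 6.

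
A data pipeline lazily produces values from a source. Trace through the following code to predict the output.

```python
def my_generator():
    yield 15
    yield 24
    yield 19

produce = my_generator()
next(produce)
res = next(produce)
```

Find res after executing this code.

Step 1: my_generator() creates a generator.
Step 2: next(produce) yields 15 (consumed and discarded).
Step 3: next(produce) yields 24, assigned to res.
Therefore res = 24.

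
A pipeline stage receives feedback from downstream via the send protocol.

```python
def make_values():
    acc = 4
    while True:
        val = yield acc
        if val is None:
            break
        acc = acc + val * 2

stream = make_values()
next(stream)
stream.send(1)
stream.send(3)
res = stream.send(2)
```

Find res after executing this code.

Step 1: next() -> yield acc=4.
Step 2: send(1) -> val=1, acc = 4 + 1*2 = 6, yield 6.
Step 3: send(3) -> val=3, acc = 6 + 3*2 = 12, yield 12.
Step 4: send(2) -> val=2, acc = 12 + 2*2 = 16, yield 16.
Therefore res = 16.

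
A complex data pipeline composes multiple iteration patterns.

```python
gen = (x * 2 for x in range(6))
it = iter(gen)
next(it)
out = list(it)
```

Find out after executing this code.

Step 1: Generator produces [0, 2, 4, 6, 8, 10].
Step 2: next(it) consumes first element (0).
Step 3: list(it) collects remaining: [2, 4, 6, 8, 10].
Therefore out = [2, 4, 6, 8, 10].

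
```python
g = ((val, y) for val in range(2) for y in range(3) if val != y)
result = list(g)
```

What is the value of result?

Step 1: Nested generator over range(2) x range(3) where val != y:
  (0, 0): excluded (val == y)
  (0, 1): included
  (0, 2): included
  (1, 0): included
  (1, 1): excluded (val == y)
  (1, 2): included
Therefore result = [(0, 1), (0, 2), (1, 0), (1, 2)].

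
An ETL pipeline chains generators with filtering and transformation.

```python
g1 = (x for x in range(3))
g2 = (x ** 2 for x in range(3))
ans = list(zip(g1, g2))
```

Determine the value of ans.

Step 1: g1 produces [0, 1, 2].
Step 2: g2 produces [0, 1, 4].
Step 3: zip pairs them: [(0, 0), (1, 1), (2, 4)].
Therefore ans = [(0, 0), (1, 1), (2, 4)].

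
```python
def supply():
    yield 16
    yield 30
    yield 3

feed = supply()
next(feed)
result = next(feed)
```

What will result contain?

Step 1: supply() creates a generator.
Step 2: next(feed) yields 16 (consumed and discarded).
Step 3: next(feed) yields 30, assigned to result.
Therefore result = 30.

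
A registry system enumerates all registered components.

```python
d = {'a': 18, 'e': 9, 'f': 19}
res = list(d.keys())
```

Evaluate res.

Step 1: d.keys() returns the dictionary keys in insertion order.
Therefore res = ['a', 'e', 'f'].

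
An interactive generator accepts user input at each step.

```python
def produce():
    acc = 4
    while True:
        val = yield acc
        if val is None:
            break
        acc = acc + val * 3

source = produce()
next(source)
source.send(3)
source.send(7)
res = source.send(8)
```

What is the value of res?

Step 1: next() -> yield acc=4.
Step 2: send(3) -> val=3, acc = 4 + 3*3 = 13, yield 13.
Step 3: send(7) -> val=7, acc = 13 + 7*3 = 34, yield 34.
Step 4: send(8) -> val=8, acc = 34 + 8*3 = 58, yield 58.
Therefore res = 58.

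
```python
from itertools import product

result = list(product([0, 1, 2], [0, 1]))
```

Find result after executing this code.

Step 1: product([0, 1, 2], [0, 1]) gives all pairs:
  (0, 0)
  (0, 1)
  (1, 0)
  (1, 1)
  (2, 0)
  (2, 1)
Therefore result = [(0, 0), (0, 1), (1, 0), (1, 1), (2, 0), (2, 1)].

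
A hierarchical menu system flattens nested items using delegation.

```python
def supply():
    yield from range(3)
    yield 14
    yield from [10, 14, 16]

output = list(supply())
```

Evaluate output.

Step 1: Trace yields in order:
  yield 0
  yield 1
  yield 2
  yield 14
  yield 10
  yield 14
  yield 16
Therefore output = [0, 1, 2, 14, 10, 14, 16].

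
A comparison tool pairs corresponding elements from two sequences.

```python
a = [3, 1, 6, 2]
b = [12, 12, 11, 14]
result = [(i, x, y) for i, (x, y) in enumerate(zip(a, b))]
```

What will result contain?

Step 1: enumerate(zip(a, b)) gives index with paired elements:
  i=0: (3, 12)
  i=1: (1, 12)
  i=2: (6, 11)
  i=3: (2, 14)
Therefore result = [(0, 3, 12), (1, 1, 12), (2, 6, 11), (3, 2, 14)].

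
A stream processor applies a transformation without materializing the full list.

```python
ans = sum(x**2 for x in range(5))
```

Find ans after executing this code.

Step 1: Compute x**2 for each x in range(5):
  x=0: 0**2 = 0
  x=1: 1**2 = 1
  x=2: 2**2 = 4
  x=3: 3**2 = 9
  x=4: 4**2 = 16
Step 2: sum = 0 + 1 + 4 + 9 + 16 = 30.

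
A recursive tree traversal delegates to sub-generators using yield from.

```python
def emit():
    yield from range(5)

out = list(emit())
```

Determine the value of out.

Step 1: yield from delegates to the iterable, yielding each element.
Step 2: Collected values: [0, 1, 2, 3, 4].
Therefore out = [0, 1, 2, 3, 4].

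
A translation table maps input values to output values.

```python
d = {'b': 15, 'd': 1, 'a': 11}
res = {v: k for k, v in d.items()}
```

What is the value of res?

Step 1: Invert dict (swap keys and values):
  'b': 15 -> 15: 'b'
  'd': 1 -> 1: 'd'
  'a': 11 -> 11: 'a'
Therefore res = {15: 'b', 1: 'd', 11: 'a'}.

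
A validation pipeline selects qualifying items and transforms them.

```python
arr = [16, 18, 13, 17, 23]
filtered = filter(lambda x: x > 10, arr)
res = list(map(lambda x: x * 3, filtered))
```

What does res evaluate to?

Step 1: Filter arr for elements > 10:
  16: kept
  18: kept
  13: kept
  17: kept
  23: kept
Step 2: Map x * 3 on filtered [16, 18, 13, 17, 23]:
  16 -> 48
  18 -> 54
  13 -> 39
  17 -> 51
  23 -> 69
Therefore res = [48, 54, 39, 51, 69].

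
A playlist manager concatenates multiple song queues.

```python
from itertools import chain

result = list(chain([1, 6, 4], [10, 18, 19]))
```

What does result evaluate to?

Step 1: chain() concatenates iterables: [1, 6, 4] + [10, 18, 19].
Therefore result = [1, 6, 4, 10, 18, 19].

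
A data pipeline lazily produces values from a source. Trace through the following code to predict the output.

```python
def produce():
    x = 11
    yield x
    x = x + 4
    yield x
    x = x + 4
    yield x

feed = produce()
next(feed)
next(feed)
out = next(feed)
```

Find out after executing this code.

Step 1: Trace through generator execution:
  Yield 1: x starts at 11, yield 11
  Yield 2: x = 11 + 4 = 15, yield 15
  Yield 3: x = 15 + 4 = 19, yield 19
Step 2: First next() gets 11, second next() gets the second value, third next() yields 19.
Therefore out = 19.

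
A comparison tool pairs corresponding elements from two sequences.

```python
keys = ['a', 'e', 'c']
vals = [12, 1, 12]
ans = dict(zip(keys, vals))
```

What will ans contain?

Step 1: zip pairs keys with values:
  'a' -> 12
  'e' -> 1
  'c' -> 12
Therefore ans = {'a': 12, 'e': 1, 'c': 12}.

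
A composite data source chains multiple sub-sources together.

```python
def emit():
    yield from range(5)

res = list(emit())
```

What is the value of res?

Step 1: yield from delegates to the iterable, yielding each element.
Step 2: Collected values: [0, 1, 2, 3, 4].
Therefore res = [0, 1, 2, 3, 4].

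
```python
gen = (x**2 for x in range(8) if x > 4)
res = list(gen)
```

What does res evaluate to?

Step 1: For range(8), keep x > 4, then square:
  x=0: 0 <= 4, excluded
  x=1: 1 <= 4, excluded
  x=2: 2 <= 4, excluded
  x=3: 3 <= 4, excluded
  x=4: 4 <= 4, excluded
  x=5: 5 > 4, yield 5**2 = 25
  x=6: 6 > 4, yield 6**2 = 36
  x=7: 7 > 4, yield 7**2 = 49
Therefore res = [25, 36, 49].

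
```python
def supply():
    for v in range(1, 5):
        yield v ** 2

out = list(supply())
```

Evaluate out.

Step 1: For each v in range(1, 5), yield v**2:
  v=1: yield 1**2 = 1
  v=2: yield 2**2 = 4
  v=3: yield 3**2 = 9
  v=4: yield 4**2 = 16
Therefore out = [1, 4, 9, 16].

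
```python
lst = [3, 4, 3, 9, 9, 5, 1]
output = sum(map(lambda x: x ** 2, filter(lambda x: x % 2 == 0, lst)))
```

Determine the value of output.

Step 1: Filter even numbers from [3, 4, 3, 9, 9, 5, 1]: [4]
Step 2: Square each: [16]
Step 3: Sum = 16.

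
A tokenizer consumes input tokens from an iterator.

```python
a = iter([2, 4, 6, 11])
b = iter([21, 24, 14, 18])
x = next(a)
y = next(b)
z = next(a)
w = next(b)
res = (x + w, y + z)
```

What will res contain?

Step 1: a iterates [2, 4, 6, 11], b iterates [21, 24, 14, 18].
Step 2: x = next(a) = 2, y = next(b) = 21.
Step 3: z = next(a) = 4, w = next(b) = 24.
Step 4: res = (2 + 24, 21 + 4) = (26, 25).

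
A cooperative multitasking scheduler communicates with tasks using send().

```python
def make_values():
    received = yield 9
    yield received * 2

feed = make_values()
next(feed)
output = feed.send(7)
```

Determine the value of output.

Step 1: next(feed) advances to first yield, producing 9.
Step 2: send(7) resumes, received = 7.
Step 3: yield received * 2 = 7 * 2 = 14.
Therefore output = 14.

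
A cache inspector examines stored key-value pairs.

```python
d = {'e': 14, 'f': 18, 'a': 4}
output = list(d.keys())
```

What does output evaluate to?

Step 1: d.keys() returns the dictionary keys in insertion order.
Therefore output = ['e', 'f', 'a'].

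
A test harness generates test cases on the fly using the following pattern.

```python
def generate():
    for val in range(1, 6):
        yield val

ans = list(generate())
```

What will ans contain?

Step 1: The generator yields each value from range(1, 6).
Step 2: list() consumes all yields: [1, 2, 3, 4, 5].
Therefore ans = [1, 2, 3, 4, 5].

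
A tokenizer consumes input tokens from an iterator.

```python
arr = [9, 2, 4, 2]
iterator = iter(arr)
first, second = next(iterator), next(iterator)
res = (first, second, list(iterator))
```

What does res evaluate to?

Step 1: Create iterator over [9, 2, 4, 2].
Step 2: first = 9, second = 2.
Step 3: Remaining elements: [4, 2].
Therefore res = (9, 2, [4, 2]).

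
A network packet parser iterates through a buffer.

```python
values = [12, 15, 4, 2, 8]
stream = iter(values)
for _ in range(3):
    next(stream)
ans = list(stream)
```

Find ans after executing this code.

Step 1: Create iterator over [12, 15, 4, 2, 8].
Step 2: Advance 3 positions (consuming [12, 15, 4]).
Step 3: list() collects remaining elements: [2, 8].
Therefore ans = [2, 8].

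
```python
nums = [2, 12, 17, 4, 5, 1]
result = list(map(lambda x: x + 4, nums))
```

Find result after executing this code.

Step 1: Apply lambda x: x + 4 to each element:
  2 -> 6
  12 -> 16
  17 -> 21
  4 -> 8
  5 -> 9
  1 -> 5
Therefore result = [6, 16, 21, 8, 9, 5].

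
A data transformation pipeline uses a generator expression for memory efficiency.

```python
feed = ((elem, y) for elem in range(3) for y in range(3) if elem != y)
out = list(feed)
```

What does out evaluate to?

Step 1: Nested generator over range(3) x range(3) where elem != y:
  (0, 0): excluded (elem == y)
  (0, 1): included
  (0, 2): included
  (1, 0): included
  (1, 1): excluded (elem == y)
  (1, 2): included
  (2, 0): included
  (2, 1): included
  (2, 2): excluded (elem == y)
Therefore out = [(0, 1), (0, 2), (1, 0), (1, 2), (2, 0), (2, 1)].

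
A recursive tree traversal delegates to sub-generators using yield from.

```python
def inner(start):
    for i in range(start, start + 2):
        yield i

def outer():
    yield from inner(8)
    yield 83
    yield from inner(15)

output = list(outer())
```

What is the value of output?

Step 1: outer() delegates to inner(8):
  yield 8
  yield 9
Step 2: yield 83
Step 3: Delegates to inner(15):
  yield 15
  yield 16
Therefore output = [8, 9, 83, 15, 16].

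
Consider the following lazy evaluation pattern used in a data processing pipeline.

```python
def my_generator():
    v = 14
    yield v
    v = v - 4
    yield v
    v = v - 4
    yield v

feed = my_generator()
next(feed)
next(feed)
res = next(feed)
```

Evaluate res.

Step 1: Trace through generator execution:
  Yield 1: v starts at 14, yield 14
  Yield 2: v = 14 - 4 = 10, yield 10
  Yield 3: v = 10 - 4 = 6, yield 6
Step 2: First next() gets 14, second next() gets the second value, third next() yields 6.
Therefore res = 6.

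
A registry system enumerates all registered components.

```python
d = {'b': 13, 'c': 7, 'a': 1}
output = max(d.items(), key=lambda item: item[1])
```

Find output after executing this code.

Step 1: Find item with maximum value:
  ('b', 13)
  ('c', 7)
  ('a', 1)
Step 2: Maximum value is 13 at key 'b'.
Therefore output = ('b', 13).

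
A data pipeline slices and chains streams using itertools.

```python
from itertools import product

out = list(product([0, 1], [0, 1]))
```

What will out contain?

Step 1: product([0, 1], [0, 1]) gives all pairs:
  (0, 0)
  (0, 1)
  (1, 0)
  (1, 1)
Therefore out = [(0, 0), (0, 1), (1, 0), (1, 1)].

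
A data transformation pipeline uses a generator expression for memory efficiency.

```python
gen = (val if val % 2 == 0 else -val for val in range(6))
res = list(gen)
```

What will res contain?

Step 1: For each val in range(6), yield val if even, else -val:
  val=0: even, yield 0
  val=1: odd, yield -1
  val=2: even, yield 2
  val=3: odd, yield -3
  val=4: even, yield 4
  val=5: odd, yield -5
Therefore res = [0, -1, 2, -3, 4, -5].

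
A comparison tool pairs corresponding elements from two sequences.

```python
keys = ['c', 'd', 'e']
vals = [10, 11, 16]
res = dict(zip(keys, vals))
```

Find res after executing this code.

Step 1: zip pairs keys with values:
  'c' -> 10
  'd' -> 11
  'e' -> 16
Therefore res = {'c': 10, 'd': 11, 'e': 16}.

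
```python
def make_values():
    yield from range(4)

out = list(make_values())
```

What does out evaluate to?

Step 1: yield from delegates to the iterable, yielding each element.
Step 2: Collected values: [0, 1, 2, 3].
Therefore out = [0, 1, 2, 3].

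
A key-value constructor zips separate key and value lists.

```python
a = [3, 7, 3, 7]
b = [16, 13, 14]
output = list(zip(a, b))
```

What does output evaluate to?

Step 1: zip stops at shortest (len(a)=4, len(b)=3):
  Index 0: (3, 16)
  Index 1: (7, 13)
  Index 2: (3, 14)
Step 2: Last element of a (7) has no pair, dropped.
Therefore output = [(3, 16), (7, 13), (3, 14)].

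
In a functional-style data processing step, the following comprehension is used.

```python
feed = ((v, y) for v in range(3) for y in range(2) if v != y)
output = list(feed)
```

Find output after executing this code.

Step 1: Nested generator over range(3) x range(2) where v != y:
  (0, 0): excluded (v == y)
  (0, 1): included
  (1, 0): included
  (1, 1): excluded (v == y)
  (2, 0): included
  (2, 1): included
Therefore output = [(0, 1), (1, 0), (2, 0), (2, 1)].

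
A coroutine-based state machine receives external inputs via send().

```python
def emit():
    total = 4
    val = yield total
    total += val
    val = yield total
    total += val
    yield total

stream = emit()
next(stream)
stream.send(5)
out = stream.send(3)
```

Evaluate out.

Step 1: next() -> yield total=4.
Step 2: send(5) -> val=5, total = 4+5 = 9, yield 9.
Step 3: send(3) -> val=3, total = 9+3 = 12, yield 12.
Therefore out = 12.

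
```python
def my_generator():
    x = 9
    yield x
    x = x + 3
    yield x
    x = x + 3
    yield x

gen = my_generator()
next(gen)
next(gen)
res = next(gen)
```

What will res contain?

Step 1: Trace through generator execution:
  Yield 1: x starts at 9, yield 9
  Yield 2: x = 9 + 3 = 12, yield 12
  Yield 3: x = 12 + 3 = 15, yield 15
Step 2: First next() gets 9, second next() gets the second value, third next() yields 15.
Therefore res = 15.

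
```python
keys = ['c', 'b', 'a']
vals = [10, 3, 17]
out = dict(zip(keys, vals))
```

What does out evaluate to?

Step 1: zip pairs keys with values:
  'c' -> 10
  'b' -> 3
  'a' -> 17
Therefore out = {'c': 10, 'b': 3, 'a': 17}.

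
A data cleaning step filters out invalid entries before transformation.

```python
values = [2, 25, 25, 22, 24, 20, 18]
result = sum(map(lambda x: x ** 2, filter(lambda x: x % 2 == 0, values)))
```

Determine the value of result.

Step 1: Filter even numbers from [2, 25, 25, 22, 24, 20, 18]: [2, 22, 24, 20, 18]
Step 2: Square each: [4, 484, 576, 400, 324]
Step 3: Sum = 1788.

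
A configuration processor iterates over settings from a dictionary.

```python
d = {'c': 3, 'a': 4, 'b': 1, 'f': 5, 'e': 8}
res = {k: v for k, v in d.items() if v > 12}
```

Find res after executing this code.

Step 1: Filter items where value > 12:
  'c': 3 <= 12: removed
  'a': 4 <= 12: removed
  'b': 1 <= 12: removed
  'f': 5 <= 12: removed
  'e': 8 <= 12: removed
Therefore res = {}.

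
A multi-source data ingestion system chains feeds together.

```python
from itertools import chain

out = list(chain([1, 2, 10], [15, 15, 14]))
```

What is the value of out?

Step 1: chain() concatenates iterables: [1, 2, 10] + [15, 15, 14].
Therefore out = [1, 2, 10, 15, 15, 14].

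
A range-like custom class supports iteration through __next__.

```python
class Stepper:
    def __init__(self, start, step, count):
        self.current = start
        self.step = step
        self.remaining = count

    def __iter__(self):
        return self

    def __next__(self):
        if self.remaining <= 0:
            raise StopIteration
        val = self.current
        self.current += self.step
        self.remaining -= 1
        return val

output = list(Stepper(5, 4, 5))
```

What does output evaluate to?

Step 1: Stepper starts at 5, increments by 4, for 5 steps:
  Yield 5, then current += 4
  Yield 9, then current += 4
  Yield 13, then current += 4
  Yield 17, then current += 4
  Yield 21, then current += 4
Therefore output = [5, 9, 13, 17, 21].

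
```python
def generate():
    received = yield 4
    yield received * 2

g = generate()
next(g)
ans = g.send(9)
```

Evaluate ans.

Step 1: next(g) advances to first yield, producing 4.
Step 2: send(9) resumes, received = 9.
Step 3: yield received * 2 = 9 * 2 = 18.
Therefore ans = 18.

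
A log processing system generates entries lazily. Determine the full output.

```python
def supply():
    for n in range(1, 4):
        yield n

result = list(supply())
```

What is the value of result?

Step 1: The generator yields each value from range(1, 4).
Step 2: list() consumes all yields: [1, 2, 3].
Therefore result = [1, 2, 3].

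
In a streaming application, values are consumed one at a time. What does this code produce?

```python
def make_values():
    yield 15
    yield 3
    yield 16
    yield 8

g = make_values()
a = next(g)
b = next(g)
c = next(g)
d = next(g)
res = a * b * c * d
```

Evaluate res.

Step 1: Create generator and consume all values:
  a = next(g) = 15
  b = next(g) = 3
  c = next(g) = 16
  d = next(g) = 8
Step 2: res = 15 * 3 * 16 * 8 = 5760.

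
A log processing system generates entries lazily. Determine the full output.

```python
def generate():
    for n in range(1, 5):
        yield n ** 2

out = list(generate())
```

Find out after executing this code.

Step 1: For each n in range(1, 5), yield n**2:
  n=1: yield 1**2 = 1
  n=2: yield 2**2 = 4
  n=3: yield 3**2 = 9
  n=4: yield 4**2 = 16
Therefore out = [1, 4, 9, 16].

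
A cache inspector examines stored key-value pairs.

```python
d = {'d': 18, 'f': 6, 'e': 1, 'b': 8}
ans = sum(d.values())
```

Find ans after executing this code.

Step 1: d.values() = [18, 6, 1, 8].
Step 2: sum = 33.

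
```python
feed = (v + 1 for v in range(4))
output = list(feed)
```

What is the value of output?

Step 1: For each v in range(4), compute v+1:
  v=0: 0+1 = 1
  v=1: 1+1 = 2
  v=2: 2+1 = 3
  v=3: 3+1 = 4
Therefore output = [1, 2, 3, 4].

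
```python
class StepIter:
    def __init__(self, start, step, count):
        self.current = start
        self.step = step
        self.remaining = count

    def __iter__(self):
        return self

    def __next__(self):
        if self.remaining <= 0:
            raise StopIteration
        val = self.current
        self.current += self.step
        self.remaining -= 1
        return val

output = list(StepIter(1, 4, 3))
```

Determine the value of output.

Step 1: StepIter starts at 1, increments by 4, for 3 steps:
  Yield 1, then current += 4
  Yield 5, then current += 4
  Yield 9, then current += 4
Therefore output = [1, 5, 9].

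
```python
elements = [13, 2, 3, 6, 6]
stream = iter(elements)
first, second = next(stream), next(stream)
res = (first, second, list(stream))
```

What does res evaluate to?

Step 1: Create iterator over [13, 2, 3, 6, 6].
Step 2: first = 13, second = 2.
Step 3: Remaining elements: [3, 6, 6].
Therefore res = (13, 2, [3, 6, 6]).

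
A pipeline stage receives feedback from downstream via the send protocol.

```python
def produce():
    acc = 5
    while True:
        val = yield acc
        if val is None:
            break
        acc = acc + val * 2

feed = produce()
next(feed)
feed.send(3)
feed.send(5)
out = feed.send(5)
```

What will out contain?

Step 1: next() -> yield acc=5.
Step 2: send(3) -> val=3, acc = 5 + 3*2 = 11, yield 11.
Step 3: send(5) -> val=5, acc = 11 + 5*2 = 21, yield 21.
Step 4: send(5) -> val=5, acc = 21 + 5*2 = 31, yield 31.
Therefore out = 31.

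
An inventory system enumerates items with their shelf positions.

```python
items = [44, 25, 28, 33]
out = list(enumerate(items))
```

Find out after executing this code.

Step 1: enumerate pairs each element with its index:
  (0, 44)
  (1, 25)
  (2, 28)
  (3, 33)
Therefore out = [(0, 44), (1, 25), (2, 28), (3, 33)].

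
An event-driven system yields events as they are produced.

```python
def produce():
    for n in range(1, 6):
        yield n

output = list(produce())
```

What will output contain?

Step 1: The generator yields each value from range(1, 6).
Step 2: list() consumes all yields: [1, 2, 3, 4, 5].
Therefore output = [1, 2, 3, 4, 5].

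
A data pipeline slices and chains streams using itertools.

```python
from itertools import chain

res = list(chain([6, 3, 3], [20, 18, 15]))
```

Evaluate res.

Step 1: chain() concatenates iterables: [6, 3, 3] + [20, 18, 15].
Therefore res = [6, 3, 3, 20, 18, 15].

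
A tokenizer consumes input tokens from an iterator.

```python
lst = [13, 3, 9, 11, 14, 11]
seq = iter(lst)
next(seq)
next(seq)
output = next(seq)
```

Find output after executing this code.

Step 1: Create iterator over [13, 3, 9, 11, 14, 11].
Step 2: next() consumes 13.
Step 3: next() consumes 3.
Step 4: next() returns 9.
Therefore output = 9.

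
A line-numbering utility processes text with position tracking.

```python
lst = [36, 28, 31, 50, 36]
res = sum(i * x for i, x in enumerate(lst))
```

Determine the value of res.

Step 1: Compute i * x for each (i, x) in enumerate([36, 28, 31, 50, 36]):
  i=0, x=36: 0*36 = 0
  i=1, x=28: 1*28 = 28
  i=2, x=31: 2*31 = 62
  i=3, x=50: 3*50 = 150
  i=4, x=36: 4*36 = 144
Step 2: sum = 0 + 28 + 62 + 150 + 144 = 384.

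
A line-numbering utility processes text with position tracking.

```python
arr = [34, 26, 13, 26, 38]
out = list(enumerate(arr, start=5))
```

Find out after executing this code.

Step 1: enumerate with start=5:
  (5, 34)
  (6, 26)
  (7, 13)
  (8, 26)
  (9, 38)
Therefore out = [(5, 34), (6, 26), (7, 13), (8, 26), (9, 38)].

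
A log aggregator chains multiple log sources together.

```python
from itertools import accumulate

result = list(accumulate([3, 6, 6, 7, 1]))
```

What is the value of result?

Step 1: accumulate computes running sums:
  + 3 = 3
  + 6 = 9
  + 6 = 15
  + 7 = 22
  + 1 = 23
Therefore result = [3, 9, 15, 22, 23].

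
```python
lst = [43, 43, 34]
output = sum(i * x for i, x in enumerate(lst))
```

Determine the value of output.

Step 1: Compute i * x for each (i, x) in enumerate([43, 43, 34]):
  i=0, x=43: 0*43 = 0
  i=1, x=43: 1*43 = 43
  i=2, x=34: 2*34 = 68
Step 2: sum = 0 + 43 + 68 = 111.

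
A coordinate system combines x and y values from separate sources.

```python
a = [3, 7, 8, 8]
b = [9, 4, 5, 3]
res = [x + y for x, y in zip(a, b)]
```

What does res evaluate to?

Step 1: Add corresponding elements:
  3 + 9 = 12
  7 + 4 = 11
  8 + 5 = 13
  8 + 3 = 11
Therefore res = [12, 11, 13, 11].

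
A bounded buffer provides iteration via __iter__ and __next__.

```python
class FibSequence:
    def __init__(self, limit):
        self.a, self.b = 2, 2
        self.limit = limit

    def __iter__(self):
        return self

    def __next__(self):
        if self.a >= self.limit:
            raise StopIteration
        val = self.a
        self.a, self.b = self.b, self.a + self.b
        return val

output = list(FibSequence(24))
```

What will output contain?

Step 1: Fibonacci-like sequence (a=2, b=2) until >= 24:
  Yield 2, then a,b = 2,4
  Yield 2, then a,b = 4,6
  Yield 4, then a,b = 6,10
  Yield 6, then a,b = 10,16
  Yield 10, then a,b = 16,26
  Yield 16, then a,b = 26,42
Step 2: 26 >= 24, stop.
Therefore output = [2, 2, 4, 6, 10, 16].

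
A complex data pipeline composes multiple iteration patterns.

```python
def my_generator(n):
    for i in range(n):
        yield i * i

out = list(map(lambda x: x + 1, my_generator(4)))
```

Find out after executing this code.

Step 1: my_generator(4) yields squares: [0, 1, 4, 9].
Step 2: map adds 1 to each: [1, 2, 5, 10].
Therefore out = [1, 2, 5, 10].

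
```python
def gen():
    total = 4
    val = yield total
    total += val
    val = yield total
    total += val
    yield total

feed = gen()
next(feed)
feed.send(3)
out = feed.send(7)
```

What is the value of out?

Step 1: next() -> yield total=4.
Step 2: send(3) -> val=3, total = 4+3 = 7, yield 7.
Step 3: send(7) -> val=7, total = 7+7 = 14, yield 14.
Therefore out = 14.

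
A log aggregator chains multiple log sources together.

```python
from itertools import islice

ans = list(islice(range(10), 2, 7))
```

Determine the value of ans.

Step 1: islice(range(10), 2, 7) takes elements at indices [2, 7).
Step 2: Elements: [2, 3, 4, 5, 6].
Therefore ans = [2, 3, 4, 5, 6].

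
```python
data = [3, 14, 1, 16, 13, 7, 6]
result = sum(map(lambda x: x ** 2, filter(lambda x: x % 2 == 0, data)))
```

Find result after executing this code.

Step 1: Filter even numbers from [3, 14, 1, 16, 13, 7, 6]: [14, 16, 6]
Step 2: Square each: [196, 256, 36]
Step 3: Sum = 488.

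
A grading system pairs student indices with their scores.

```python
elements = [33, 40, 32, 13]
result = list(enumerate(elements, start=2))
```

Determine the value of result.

Step 1: enumerate with start=2:
  (2, 33)
  (3, 40)
  (4, 32)
  (5, 13)
Therefore result = [(2, 33), (3, 40), (4, 32), (5, 13)].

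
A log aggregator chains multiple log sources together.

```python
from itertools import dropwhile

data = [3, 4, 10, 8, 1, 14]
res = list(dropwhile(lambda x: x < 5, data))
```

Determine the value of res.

Step 1: dropwhile drops elements while < 5:
  3 < 5: dropped
  4 < 5: dropped
  10: kept (dropping stopped)
Step 2: Remaining elements kept regardless of condition.
Therefore res = [10, 8, 1, 14].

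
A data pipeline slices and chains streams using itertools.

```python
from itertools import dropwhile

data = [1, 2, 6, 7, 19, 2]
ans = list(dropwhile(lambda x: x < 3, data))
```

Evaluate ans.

Step 1: dropwhile drops elements while < 3:
  1 < 3: dropped
  2 < 3: dropped
  6: kept (dropping stopped)
Step 2: Remaining elements kept regardless of condition.
Therefore ans = [6, 7, 19, 2].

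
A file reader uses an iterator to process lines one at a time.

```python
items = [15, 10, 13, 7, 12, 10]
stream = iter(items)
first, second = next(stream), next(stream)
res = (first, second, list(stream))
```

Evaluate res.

Step 1: Create iterator over [15, 10, 13, 7, 12, 10].
Step 2: first = 15, second = 10.
Step 3: Remaining elements: [13, 7, 12, 10].
Therefore res = (15, 10, [13, 7, 12, 10]).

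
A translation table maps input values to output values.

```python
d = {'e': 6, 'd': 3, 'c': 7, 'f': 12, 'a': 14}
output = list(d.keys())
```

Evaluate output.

Step 1: d.keys() returns the dictionary keys in insertion order.
Therefore output = ['e', 'd', 'c', 'f', 'a'].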